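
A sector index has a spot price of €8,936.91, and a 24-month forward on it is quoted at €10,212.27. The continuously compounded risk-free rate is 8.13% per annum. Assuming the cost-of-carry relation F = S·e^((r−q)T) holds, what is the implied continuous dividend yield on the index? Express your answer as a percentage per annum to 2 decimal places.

1.46%

From F = S·e^((r−q)T): (r − q) = ln(F/S)/T
ln(10212.27/8936.91) = ln(1.142707) = 0.133400
(r − q) = 0.133400 / (24/12) = 0.066700
q = r − ln(F/S)/T = 0.0813 − 0.066700 = 0.014600
q = 1.46%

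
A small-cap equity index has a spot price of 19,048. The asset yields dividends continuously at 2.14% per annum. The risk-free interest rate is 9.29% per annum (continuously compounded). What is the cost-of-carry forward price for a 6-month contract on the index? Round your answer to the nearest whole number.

F = S·e^((r − q)T) = 19048 · e^((0.0929 − 0.0214) × 6/12)
= 19048 · e^0.035750 = 19048 × 1.036397
F = 19,741

19,741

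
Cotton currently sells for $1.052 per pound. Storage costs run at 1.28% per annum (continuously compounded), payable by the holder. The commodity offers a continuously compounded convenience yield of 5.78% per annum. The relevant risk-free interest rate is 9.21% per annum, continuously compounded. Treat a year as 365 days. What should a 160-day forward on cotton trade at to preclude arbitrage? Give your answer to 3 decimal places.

$1.074 per pound

Net carry = r + u − y = 0.0921 + 0.0128 − 0.0578 = 0.0471
F = S·e^((r+u−y)T) = 1.052 · e^(0.0471 × 160/365) = 1.052 · e^0.020647
= 1.052 × 1.020862 = $1.074 per pound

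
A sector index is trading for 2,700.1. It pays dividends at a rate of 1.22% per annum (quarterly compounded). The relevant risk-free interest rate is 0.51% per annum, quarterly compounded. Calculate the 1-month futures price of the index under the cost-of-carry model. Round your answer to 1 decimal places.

2,698.5

F = S · (1+r/4)^(4T) / (1+q/4)^(4T)
= 2700.1 × 1.000425 / 1.001016 = 2700.1 × 0.999410
F = 2,698.5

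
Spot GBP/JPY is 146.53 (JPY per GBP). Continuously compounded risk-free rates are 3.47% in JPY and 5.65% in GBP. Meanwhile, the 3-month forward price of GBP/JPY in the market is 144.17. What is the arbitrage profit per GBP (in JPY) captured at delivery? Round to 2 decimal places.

Fair forward: F* = S·e^(carry·T), with carry = (r_JPY − r_GBP) = 0.0347 − 0.0565 = -0.0218
F* = 146.53 · e^(-0.0218 × 3/12) = 146.53 · e^-0.005450 = 146.53 × 0.994565 = 145.7336
Market 144.17 < fair 145.7336: forward underpriced → reverse cash-and-carry (short spot, go long the forward).
At maturity, profit = |F_mkt − F*| = |144.17 − 145.7336| = 1.56 per GBP (in JPY)

1.56 per GBP (in JPY)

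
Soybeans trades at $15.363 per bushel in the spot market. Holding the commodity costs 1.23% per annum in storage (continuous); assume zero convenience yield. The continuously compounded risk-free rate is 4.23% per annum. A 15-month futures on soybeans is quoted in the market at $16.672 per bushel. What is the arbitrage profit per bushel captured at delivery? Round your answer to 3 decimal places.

$0.224 per bushel

Fair futures: F* = S·e^(carry·T), with carry = (r + u) = 0.0423 + 0.0123 = 0.0546
F* = 15.363 · e^(0.0546 × 15/12) = 15.363 · e^0.068250 = 15.363 × 1.070633 = $16.4481
Market $16.672 > fair $16.4481: forward overpriced → cash-and-carry (buy spot, short the forward).
At maturity, profit = |F_mkt − F*| = |16.672 − 16.4481| = $0.224 per bushel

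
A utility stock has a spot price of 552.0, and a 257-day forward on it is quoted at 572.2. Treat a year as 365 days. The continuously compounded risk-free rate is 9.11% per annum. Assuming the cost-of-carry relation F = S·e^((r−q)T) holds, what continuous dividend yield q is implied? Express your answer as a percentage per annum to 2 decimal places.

From F = S·e^((r−q)T): (r − q) = ln(F/S)/T
ln(572.2/552.0) = ln(1.036594) = 0.035940
(r − q) = 0.035940 / (257/365) = 0.051043
q = r − ln(F/S)/T = 0.0911 − 0.051043 = 0.040057
q = 4.01%

4.01%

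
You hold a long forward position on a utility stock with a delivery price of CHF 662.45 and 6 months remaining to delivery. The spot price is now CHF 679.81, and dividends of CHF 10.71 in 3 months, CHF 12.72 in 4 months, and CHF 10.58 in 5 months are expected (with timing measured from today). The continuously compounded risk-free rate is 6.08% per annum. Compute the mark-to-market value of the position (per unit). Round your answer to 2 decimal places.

PV(remaining dividends) I = 10.71·e^(−0.0608·3/12) + 12.72·e^(−0.0608·4/12) + 10.58·e^(−0.0608·5/12) = 33.3286
Current forward F = (S − I)·e^(rT) = (679.81 − 33.3286)·e^(0.0608·6/12) = 646.4814 × 1.030867 = 666.4363
Value (long) = (F − K)·e^(−rT) = (666.4363 − 662.45) × 0.970057 = 3.8669
Value = CHF 3.87

CHF 3.87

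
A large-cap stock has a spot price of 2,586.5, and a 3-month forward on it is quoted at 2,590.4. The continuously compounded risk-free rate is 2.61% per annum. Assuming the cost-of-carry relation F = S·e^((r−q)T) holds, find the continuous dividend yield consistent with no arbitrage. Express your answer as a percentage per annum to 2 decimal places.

From F = S·e^((r−q)T): (r − q) = ln(F/S)/T
ln(2590.4/2586.5) = ln(1.001508) = 0.001507
(r − q) = 0.001507 / (3/12) = 0.006028
q = r − ln(F/S)/T = 0.0261 − 0.006028 = 0.020072
q = 2.01%

2.01%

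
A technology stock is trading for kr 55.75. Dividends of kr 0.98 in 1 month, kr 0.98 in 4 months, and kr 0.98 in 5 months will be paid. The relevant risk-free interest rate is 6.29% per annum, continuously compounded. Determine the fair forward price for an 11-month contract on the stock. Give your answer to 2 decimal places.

kr 56.00

PV(dividends) I = 0.98·e^(−0.0629·1/12) + 0.98·e^(−0.0629·4/12) + 0.98·e^(−0.0629·5/12)
I = 0.9749 + 0.9597 + 0.9546 = 2.8892
F = (S − I)·e^(rT) = (55.75 − 2.8892) · e^(0.0629·11/12)
= 52.8608 · e^0.057658 = 52.8608 × 1.059353 = kr 56.00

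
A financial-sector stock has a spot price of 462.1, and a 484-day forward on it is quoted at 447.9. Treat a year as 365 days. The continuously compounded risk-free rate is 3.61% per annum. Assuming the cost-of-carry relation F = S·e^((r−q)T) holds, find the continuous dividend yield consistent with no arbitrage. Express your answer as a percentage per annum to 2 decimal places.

From F = S·e^((r−q)T): (r − q) = ln(F/S)/T
ln(447.9/462.1) = ln(0.969271) = -0.031211
(r − q) = -0.031211 / (484/365) = -0.023537
q = r − ln(F/S)/T = 0.0361 + 0.023537 = 0.059637
q = 5.96%

5.96%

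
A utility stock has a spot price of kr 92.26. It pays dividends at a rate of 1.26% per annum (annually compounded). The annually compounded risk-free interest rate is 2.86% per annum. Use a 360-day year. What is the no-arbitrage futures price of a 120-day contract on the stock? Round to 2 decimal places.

F = S · (1+r)^T / (1+q)^T
= 92.26 × 1.009444 / 1.004182 = 92.26 × 1.005240
F = kr 92.74

kr 92.74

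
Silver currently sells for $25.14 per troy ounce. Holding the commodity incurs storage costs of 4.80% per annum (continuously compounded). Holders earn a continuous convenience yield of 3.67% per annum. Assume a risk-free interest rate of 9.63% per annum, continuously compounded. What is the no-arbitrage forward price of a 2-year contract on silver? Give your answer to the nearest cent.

$31.18 per troy ounce

Net carry = r + u − y = 0.0963 + 0.0480 − 0.0367 = 0.1076
F = S·e^((r+u−y)T) = 25.14 · e^(0.1076 × 2) = 25.14 · e^0.215200
= 25.14 × 1.240110 = $31.18 per troy ounce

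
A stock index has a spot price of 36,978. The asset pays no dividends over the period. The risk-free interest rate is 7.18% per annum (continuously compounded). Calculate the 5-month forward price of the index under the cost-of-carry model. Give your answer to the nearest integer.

F = S·e^(rT) = 36978 · e^(0.0718 × 5/12)
= 36978 · e^0.029917 = 36978 × 1.030369
F = 38,101

38,101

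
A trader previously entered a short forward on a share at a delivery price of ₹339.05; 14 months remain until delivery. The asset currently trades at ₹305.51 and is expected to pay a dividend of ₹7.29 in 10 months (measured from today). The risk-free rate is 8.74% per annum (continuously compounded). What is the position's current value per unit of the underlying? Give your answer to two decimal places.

PV(remaining dividends) I = 7.29·e^(−0.0874·10/12) = 6.7779
Current forward F = (S − I)·e^(rT) = (305.51 − 6.7779)·e^(0.0874·14/12) = 298.7321 × 1.107347 = 330.8001
Value (long) = (F − K)·e^(−rT) = (330.8001 − 339.05) × 0.903060 = -7.4502
Short position value = −(long value) = ₹7.45

₹7.45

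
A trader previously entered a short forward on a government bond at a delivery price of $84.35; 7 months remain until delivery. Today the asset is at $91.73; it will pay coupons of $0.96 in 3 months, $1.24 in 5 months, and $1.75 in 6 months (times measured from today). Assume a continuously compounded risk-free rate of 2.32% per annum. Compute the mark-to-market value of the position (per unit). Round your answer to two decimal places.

-$4.60

PV(remaining coupons) I = 0.96·e^(−0.0232·3/12) + 1.24·e^(−0.0232·5/12) + 1.75·e^(−0.0232·6/12) = 3.9123
Current forward F = (S − I)·e^(rT) = (91.73 − 3.9123)·e^(0.0232·7/12) = 87.8177 × 1.013625 = 89.0142
Value (long) = (F − K)·e^(−rT) = (89.0142 − 84.35) × 0.986558 = 4.6015
Short position value = −(long value) = -$4.60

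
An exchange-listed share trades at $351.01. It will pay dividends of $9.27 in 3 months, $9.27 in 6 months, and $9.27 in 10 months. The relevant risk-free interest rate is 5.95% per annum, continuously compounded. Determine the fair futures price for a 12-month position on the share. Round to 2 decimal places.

PV(dividends) I = 9.27·e^(−0.0595·3/12) + 9.27·e^(−0.0595·6/12) + 9.27·e^(−0.0595·10/12)
I = 9.1331 + 8.9983 + 8.8216 = 26.9530
F = (S − I)·e^(rT) = (351.01 − 26.9530) · e^(0.0595·12/12)
= 324.0570 · e^0.059500 = 324.0570 × 1.061306 = $343.92

$343.92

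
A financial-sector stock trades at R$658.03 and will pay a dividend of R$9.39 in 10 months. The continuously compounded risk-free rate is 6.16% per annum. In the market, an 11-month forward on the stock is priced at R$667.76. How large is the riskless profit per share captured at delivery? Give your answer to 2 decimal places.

PV(dividends) I = 9.39·e^(−0.0616·10/12) = 8.9201
Fair forward F* = (S − I)·e^(rT) = (658.03 − 8.9201)·e^0.056467 = 649.1099 × 1.058092 = 686.8180
Market R$667.76 < fair 686.8180: forward underpriced → reverse cash-and-carry (short the stock, invest proceeds at r, pay the dividends, go long the forward).
Profit at T = |F_mkt − F*| = |667.76 − 686.8180| = R$19.06 per share

R$19.06 per share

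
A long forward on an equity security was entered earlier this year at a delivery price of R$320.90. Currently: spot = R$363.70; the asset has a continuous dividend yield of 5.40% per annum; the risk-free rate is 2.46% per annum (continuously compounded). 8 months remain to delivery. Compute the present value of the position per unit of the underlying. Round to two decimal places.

R$35.16

Current fair forward for the remaining 8 months: F = S·e^((r − q)·T), (r − q) = 0.0246 − 0.0540 = -0.0294
F = 363.70 · e^(-0.0294 × 8/12) = 363.70 × 0.980591 = 356.6409
Value of long forward = (F − K)·e^(−rT) = (356.6409 − 320.90) · e^(−0.0246·8/12)
= 35.7409 × 0.983734 = 35.16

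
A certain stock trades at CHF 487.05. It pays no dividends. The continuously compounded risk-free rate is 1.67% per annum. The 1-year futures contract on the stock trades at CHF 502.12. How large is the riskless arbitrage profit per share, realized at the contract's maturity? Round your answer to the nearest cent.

CHF 6.87 per share

Fair futures: F* = S·e^(carry·T), with carry = r = 0.0167
F* = 487.05 · e^(0.0167 × 1) = 487.05 · e^0.016700 = 487.05 × 1.016840 = CHF 495.2519
Market CHF 502.12 > fair CHF 495.2519: forward overpriced → cash-and-carry (buy spot, short the forward).
At maturity, profit = |F_mkt − F*| = |502.12 − 495.2519| = CHF 6.87 per share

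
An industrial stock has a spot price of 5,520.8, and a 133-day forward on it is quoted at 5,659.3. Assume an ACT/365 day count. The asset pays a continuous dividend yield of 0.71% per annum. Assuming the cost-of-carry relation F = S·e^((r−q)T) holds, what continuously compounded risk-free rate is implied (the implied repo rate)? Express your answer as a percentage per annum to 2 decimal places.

From F = S·e^((r−q)T): (r − q) = ln(F/S)/T
ln(5659.3/5520.8) = ln(1.025087) = 0.024777
(r − q) = 0.024777 / (133/365) = 0.067997
r = ln(F/S)/T + q = 0.067997 + 0.0071 = 0.075097
r = 7.51%

7.51%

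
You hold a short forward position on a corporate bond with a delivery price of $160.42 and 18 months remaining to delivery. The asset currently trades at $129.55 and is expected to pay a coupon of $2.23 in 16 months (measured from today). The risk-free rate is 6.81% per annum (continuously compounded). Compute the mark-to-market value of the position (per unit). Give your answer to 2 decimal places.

$17.33

PV(remaining coupons) I = 2.23·e^(−0.0681·16/12) = 2.0364
Current forward F = (S − I)·e^(rT) = (129.55 − 2.0364)·e^(0.0681·18/12) = 127.5136 × 1.107550 = 141.2277
Value (long) = (F − K)·e^(−rT) = (141.2277 − 160.42) × 0.902894 = -17.3286
Short position value = −(long value) = $17.33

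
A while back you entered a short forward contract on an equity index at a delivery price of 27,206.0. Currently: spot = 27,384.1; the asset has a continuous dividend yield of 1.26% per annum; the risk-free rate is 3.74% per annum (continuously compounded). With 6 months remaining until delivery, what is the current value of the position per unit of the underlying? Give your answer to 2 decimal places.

Current fair forward for the remaining 6 months: F = S·e^((r − q)·T), (r − q) = 0.0374 − 0.0126 = 0.0248
F = 27384.1 · e^(0.0248 × 6/12) = 27384.1 × 1.01247720 = 27725.7769
Value of long forward = (F − K)·e^(−rT) = (27725.7769 − 27206.0) · e^(−0.0374·6/12)
= 519.7769 × 0.98147376 = 510.15
Short position value = −(long value) = -510.15

-510.15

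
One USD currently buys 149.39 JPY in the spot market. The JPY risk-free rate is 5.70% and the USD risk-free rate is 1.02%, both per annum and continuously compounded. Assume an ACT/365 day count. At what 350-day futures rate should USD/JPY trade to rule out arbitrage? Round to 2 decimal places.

156.25

F = S·e^((r_JPY − r_USD)T) = 149.39 · e^((0.0570 − 0.0102) × 350/365)
= 149.39 · e^0.044877 = 149.39 × 1.045899
F = 156.25 JPY per USD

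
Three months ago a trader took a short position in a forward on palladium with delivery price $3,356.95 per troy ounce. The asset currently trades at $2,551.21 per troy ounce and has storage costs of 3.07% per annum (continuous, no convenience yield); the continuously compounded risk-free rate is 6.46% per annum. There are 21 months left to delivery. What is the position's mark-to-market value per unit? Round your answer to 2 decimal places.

Current fair forward for the remaining 21 months: F = S·e^((r + u)·T), (r + u) = 0.0646 + 0.0307 = 0.0953
F = 2551.21 · e^(0.0953 × 21/12) = 2551.21 × 1.18148840 = 3014.2250
Value of long forward = (F − K)·e^(−rT) = (3014.2250 − 3356.95) · e^(−0.0646·21/12)
= -342.7250 × 0.89310600 = -306.09
Short position value = −(long value) = $306.09

$306.09 per troy ounce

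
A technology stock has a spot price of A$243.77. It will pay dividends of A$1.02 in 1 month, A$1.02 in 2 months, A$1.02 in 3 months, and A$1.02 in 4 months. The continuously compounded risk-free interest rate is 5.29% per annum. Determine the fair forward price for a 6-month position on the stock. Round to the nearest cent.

A$246.16

PV(dividends) I = 1.02·e^(−0.0529·1/12) + 1.02·e^(−0.0529·2/12) + 1.02·e^(−0.0529·3/12) + 1.02·e^(−0.0529·4/12)
I = 1.0155 + 1.0110 + 1.0066 + 1.0022 = 4.0353
F = (S − I)·e^(rT) = (243.77 − 4.0353) · e^(0.0529·6/12)
= 239.7347 · e^0.026450 = 239.7347 × 1.026803 = A$246.16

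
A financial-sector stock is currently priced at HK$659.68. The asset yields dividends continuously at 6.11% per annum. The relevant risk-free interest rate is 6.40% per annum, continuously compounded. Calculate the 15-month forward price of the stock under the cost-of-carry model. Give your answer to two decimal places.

F = S·e^((r − q)T) = 659.68 · e^((0.0640 − 0.0611) × 15/12)
= 659.68 · e^0.003625 = 659.68 × 1.003632
F = HK$662.08

HK$662.08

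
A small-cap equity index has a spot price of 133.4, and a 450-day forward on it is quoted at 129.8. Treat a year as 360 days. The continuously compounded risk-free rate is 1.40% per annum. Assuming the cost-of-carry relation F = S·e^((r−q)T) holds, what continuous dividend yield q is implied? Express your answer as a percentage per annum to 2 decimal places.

3.59%

From F = S·e^((r−q)T): (r − q) = ln(F/S)/T
ln(129.8/133.4) = ln(0.973013) = -0.027358
(r − q) = -0.027358 / (450/360) = -0.021886
q = r − ln(F/S)/T = 0.0140 + 0.021886 = 0.035886
q = 3.59%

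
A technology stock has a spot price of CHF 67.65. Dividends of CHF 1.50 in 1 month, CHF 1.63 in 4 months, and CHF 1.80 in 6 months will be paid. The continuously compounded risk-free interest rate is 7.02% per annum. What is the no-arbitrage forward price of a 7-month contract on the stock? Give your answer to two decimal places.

PV(dividends) I = 1.50·e^(−0.0702·1/12) + 1.63·e^(−0.0702·4/12) + 1.80·e^(−0.0702·6/12)
I = 1.4913 + 1.5923 + 1.7379 = 4.8215
F = (S − I)·e^(rT) = (67.65 − 4.8215) · e^(0.0702·7/12)
= 62.8285 · e^0.040950 = 62.8285 × 1.041800 = CHF 65.45

CHF 65.45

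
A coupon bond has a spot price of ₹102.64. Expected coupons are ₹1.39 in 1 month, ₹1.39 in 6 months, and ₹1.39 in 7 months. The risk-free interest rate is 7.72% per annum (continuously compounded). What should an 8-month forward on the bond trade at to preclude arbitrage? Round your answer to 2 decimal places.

₹103.80

PV(coupons) I = 1.39·e^(−0.0772·1/12) + 1.39·e^(−0.0772·6/12) + 1.39·e^(−0.0772·7/12)
I = 1.3811 + 1.3374 + 1.3288 = 4.0473
F = (S − I)·e^(rT) = (102.64 − 4.0473) · e^(0.0772·8/12)
= 98.5927 · e^0.051467 = 98.5927 × 1.052814 = ₹103.80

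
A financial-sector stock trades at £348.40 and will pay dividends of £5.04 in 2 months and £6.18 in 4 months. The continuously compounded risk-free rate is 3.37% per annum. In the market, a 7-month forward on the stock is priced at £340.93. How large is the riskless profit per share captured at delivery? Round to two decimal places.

£3.04 per share

PV(dividends) I = 5.04·e^(−0.0337·2/12) + 6.18·e^(−0.0337·4/12) = 11.1227
Fair forward F* = (S − I)·e^(rT) = (348.40 − 11.1227)·e^0.019658 = 337.2773 × 1.019852 = 343.9729
Market £340.93 < fair 343.9729: forward underpriced → reverse cash-and-carry (short the stock, invest proceeds at r, pay the dividends, go long the forward).
Profit at T = |F_mkt − F*| = |340.93 − 343.9729| = £3.04 per share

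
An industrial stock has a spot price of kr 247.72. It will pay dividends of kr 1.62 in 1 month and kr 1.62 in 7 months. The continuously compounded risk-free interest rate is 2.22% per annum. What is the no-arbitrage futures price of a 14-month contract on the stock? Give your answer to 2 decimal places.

PV(dividends) I = 1.62·e^(−0.0222·1/12) + 1.62·e^(−0.0222·7/12)
I = 1.6170 + 1.5992 = 3.2162
F = (S − I)·e^(rT) = (247.72 − 3.2162) · e^(0.0222·14/12)
= 244.5038 · e^0.025900 = 244.5038 × 1.026238 = kr 250.92

kr 250.92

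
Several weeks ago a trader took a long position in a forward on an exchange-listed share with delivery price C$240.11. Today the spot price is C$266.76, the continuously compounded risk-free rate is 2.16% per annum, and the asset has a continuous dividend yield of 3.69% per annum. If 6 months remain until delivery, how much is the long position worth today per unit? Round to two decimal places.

Current fair forward for the remaining 6 months: F = S·e^((r − q)·T), (r − q) = 0.0216 − 0.0369 = -0.0153
F = 266.76 · e^(-0.0153 × 6/12) = 266.76 × 0.992379 = 264.7270
Value of long forward = (F − K)·e^(−rT) = (264.7270 − 240.11) · e^(−0.0216·6/12)
= 24.6170 × 0.989258 = 24.35

C$24.35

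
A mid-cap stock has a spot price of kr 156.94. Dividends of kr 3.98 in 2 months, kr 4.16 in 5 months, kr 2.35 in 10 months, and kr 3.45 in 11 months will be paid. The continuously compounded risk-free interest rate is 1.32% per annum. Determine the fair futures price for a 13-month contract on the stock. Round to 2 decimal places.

kr 145.16

PV(dividends) I = 3.98·e^(−0.0132·2/12) + 4.16·e^(−0.0132·5/12) + 2.35·e^(−0.0132·10/12) + 3.45·e^(−0.0132·11/12)
I = 3.9713 + 4.1372 + 2.3243 + 3.4085 = 13.8413
F = (S − I)·e^(rT) = (156.94 − 13.8413) · e^(0.0132·13/12)
= 143.0987 · e^0.014300 = 143.0987 × 1.014403 = kr 145.16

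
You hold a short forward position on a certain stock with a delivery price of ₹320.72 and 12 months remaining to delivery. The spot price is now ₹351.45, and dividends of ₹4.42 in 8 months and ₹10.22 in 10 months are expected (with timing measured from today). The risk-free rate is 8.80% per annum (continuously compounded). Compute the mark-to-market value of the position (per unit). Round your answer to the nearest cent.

PV(remaining dividends) I = 4.42·e^(−0.0880·8/12) + 10.22·e^(−0.0880·10/12) = 13.6655
Current forward F = (S − I)·e^(rT) = (351.45 − 13.6655)·e^(0.0880·12/12) = 337.7845 × 1.091988 = 368.8566
Value (long) = (F − K)·e^(−rT) = (368.8566 − 320.72) × 0.915761 = 44.0816
Short position value = −(long value) = -₹44.08

-₹44.08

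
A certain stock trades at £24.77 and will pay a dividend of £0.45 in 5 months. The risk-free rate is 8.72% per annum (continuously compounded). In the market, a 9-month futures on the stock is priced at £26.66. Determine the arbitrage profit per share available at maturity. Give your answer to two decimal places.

£0.68 per share

PV(dividends) I = 0.45·e^(−0.0872·5/12) = 0.4339
Fair futures F* = (S − I)·e^(rT) = (24.77 − 0.4339)·e^0.065400 = 24.3361 × 1.067586 = 25.9809
Market £26.66 > fair 25.9809: forward overpriced → cash-and-carry (borrow at r, buy the stock and collect the dividends, short the forward).
Profit at T = |F_mkt − F*| = |26.66 − 25.9809| = £0.68 per share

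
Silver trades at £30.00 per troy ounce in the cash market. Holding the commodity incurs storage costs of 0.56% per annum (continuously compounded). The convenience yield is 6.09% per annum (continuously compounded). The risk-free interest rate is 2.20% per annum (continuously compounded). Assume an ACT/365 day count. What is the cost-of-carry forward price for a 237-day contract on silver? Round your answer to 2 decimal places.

£29.36 per troy ounce

Net carry = r + u − y = 0.0220 + 0.0056 − 0.0609 = -0.0333
F = S·e^((r+u−y)T) = 30.00 · e^(-0.0333 × 237/365) = 30.00 · e^-0.021622
= 30.00 × 0.978610 = £29.36 per troy ounce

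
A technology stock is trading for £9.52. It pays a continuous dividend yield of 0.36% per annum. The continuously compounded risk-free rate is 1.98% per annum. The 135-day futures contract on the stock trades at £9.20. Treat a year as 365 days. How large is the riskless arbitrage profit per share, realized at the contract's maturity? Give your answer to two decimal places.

£0.38 per share

Fair futures: F* = S·e^(carry·T), with carry = (r − q) = 0.0198 − 0.0036 = 0.0162
F* = 9.52 · e^(0.0162 × 135/365) = 9.52 · e^0.005992 = 9.52 × 1.006010 = £9.5772
Market £9.20 < fair £9.5772: forward underpriced → reverse cash-and-carry (short spot, go long the forward).
At maturity, profit = |F_mkt − F*| = |9.20 − 9.5772| = £0.38 per share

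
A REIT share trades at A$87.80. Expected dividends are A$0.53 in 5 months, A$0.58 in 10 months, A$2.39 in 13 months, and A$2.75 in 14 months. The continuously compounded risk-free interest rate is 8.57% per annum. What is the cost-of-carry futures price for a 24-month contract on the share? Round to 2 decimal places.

A$97.43

PV(dividends) I = 0.53·e^(−0.0857·5/12) + 0.58·e^(−0.0857·10/12) + 2.39·e^(−0.0857·13/12) + 2.75·e^(−0.0857·14/12)
I = 0.5114 + 0.5400 + 2.1781 + 2.4883 = 5.7178
F = (S − I)·e^(rT) = (87.80 − 5.7178) · e^(0.0857·24/12)
= 82.0822 · e^0.171400 = 82.0822 × 1.186965 = A$97.43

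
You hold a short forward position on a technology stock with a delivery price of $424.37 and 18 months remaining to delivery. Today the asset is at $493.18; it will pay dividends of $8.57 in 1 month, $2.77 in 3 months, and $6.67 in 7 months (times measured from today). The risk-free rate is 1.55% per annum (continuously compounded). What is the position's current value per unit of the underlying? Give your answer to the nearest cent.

-$60.63

PV(remaining dividends) I = 8.57·e^(−0.0155·1/12) + 2.77·e^(−0.0155·3/12) + 6.67·e^(−0.0155·7/12) = 17.9282
Current forward F = (S − I)·e^(rT) = (493.18 − 17.9282)·e^(0.0155·18/12) = 475.2518 × 1.023522 = 486.4307
Value (long) = (F − K)·e^(−rT) = (486.4307 − 424.37) × 0.977018 = 60.6344
Short position value = −(long value) = -$60.63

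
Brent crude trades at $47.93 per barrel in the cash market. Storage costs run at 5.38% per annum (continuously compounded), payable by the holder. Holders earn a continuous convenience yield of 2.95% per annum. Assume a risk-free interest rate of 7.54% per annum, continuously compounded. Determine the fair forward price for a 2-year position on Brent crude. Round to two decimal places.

Net carry = r + u − y = 0.0754 + 0.0538 − 0.0295 = 0.0997
F = S·e^((r+u−y)T) = 47.93 · e^(0.0997 × 2) = 47.93 · e^0.199400
= 47.93 × 1.220670 = $58.51 per barrel

$58.51 per barrel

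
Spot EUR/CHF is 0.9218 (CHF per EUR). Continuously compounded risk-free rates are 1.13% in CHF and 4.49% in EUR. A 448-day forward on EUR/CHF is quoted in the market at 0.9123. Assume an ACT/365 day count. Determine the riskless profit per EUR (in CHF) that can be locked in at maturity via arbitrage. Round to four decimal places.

0.0277 per EUR (in CHF)

Fair forward: F* = S·e^(carry·T), with carry = (r_CHF − r_EUR) = 0.0113 − 0.0449 = -0.0336
F* = 0.9218 · e^(-0.0336 × 448/365) = 0.9218 · e^-0.041241 = 0.9218 × 0.959598 = 0.8846
Market 0.9123 > fair 0.8846: forward overpriced → cash-and-carry (buy spot, short the forward).
At maturity, profit = |F_mkt − F*| = |0.9123 − 0.8846| = 0.0277 per EUR (in CHF)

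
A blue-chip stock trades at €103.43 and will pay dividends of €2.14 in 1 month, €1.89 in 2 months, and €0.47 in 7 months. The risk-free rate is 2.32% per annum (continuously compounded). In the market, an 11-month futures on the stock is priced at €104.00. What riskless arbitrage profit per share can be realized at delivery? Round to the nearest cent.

PV(dividends) I = 2.14·e^(−0.0232·1/12) + 1.89·e^(−0.0232·2/12) + 0.47·e^(−0.0232·7/12) = 4.4823
Fair futures F* = (S − I)·e^(rT) = (103.43 − 4.4823)·e^0.021267 = 98.9477 × 1.021495 = 101.0746
Market €104.00 > fair 101.0746: forward overpriced → cash-and-carry (borrow at r, buy the stock and collect the dividends, short the forward).
Profit at T = |F_mkt − F*| = |104.00 − 101.0746| = €2.93 per share

€2.93 per share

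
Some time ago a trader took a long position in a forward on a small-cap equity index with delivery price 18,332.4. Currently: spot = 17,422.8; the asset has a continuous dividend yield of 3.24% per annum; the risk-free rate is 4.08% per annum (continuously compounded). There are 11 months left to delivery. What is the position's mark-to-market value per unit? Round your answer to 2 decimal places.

Current fair forward for the remaining 11 months: F = S·e^((r − q)·T), (r − q) = 0.0408 − 0.0324 = 0.0084
F = 17422.8 · e^(0.0084 × 11/12) = 17422.8 × 1.00772972 = 17557.4734
Value of long forward = (F − K)·e^(−rT) = (17557.4734 − 18332.4) · e^(−0.0408·11/12)
= -774.9266 × 0.96329074 = -746.48

-746.48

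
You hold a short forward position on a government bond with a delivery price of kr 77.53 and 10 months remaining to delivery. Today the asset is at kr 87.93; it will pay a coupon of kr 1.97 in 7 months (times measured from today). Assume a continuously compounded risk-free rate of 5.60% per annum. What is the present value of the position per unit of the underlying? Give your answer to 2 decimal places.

-kr 12.03

PV(remaining coupons) I = 1.97·e^(−0.0560·7/12) = 1.9067
Current forward F = (S − I)·e^(rT) = (87.93 − 1.9067)·e^(0.0560·10/12) = 86.0233 × 1.047773 = 90.1329
Value (long) = (F − K)·e^(−rT) = (90.1329 − 77.53) × 0.954405 = 12.0283
Short position value = −(long value) = -kr 12.03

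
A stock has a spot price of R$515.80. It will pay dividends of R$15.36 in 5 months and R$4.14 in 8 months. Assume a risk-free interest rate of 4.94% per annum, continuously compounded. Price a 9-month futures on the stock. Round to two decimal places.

PV(dividends) I = 15.36·e^(−0.0494·5/12) + 4.14·e^(−0.0494·8/12)
I = 15.0471 + 4.0059 = 19.0530
F = (S − I)·e^(rT) = (515.80 − 19.0530) · e^(0.0494·9/12)
= 496.7470 · e^0.037050 = 496.7470 × 1.037745 = R$515.50

R$515.50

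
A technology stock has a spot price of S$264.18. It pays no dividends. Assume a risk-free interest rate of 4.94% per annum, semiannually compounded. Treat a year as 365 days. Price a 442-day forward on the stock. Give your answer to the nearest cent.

F = S · (1+r/2)^(2T)
= 264.18 × 1.060876
F = S$280.26

S$280.26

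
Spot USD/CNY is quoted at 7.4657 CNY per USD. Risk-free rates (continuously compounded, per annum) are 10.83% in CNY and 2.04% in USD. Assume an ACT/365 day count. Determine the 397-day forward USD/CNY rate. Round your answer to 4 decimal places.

8.2147

F = S·e^((r_CNY − r_USD)T) = 7.4657 · e^((0.1083 − 0.0204) × 397/365)
= 7.4657 · e^0.095606 = 7.4657 × 1.100325
F = 8.2147 CNY per USD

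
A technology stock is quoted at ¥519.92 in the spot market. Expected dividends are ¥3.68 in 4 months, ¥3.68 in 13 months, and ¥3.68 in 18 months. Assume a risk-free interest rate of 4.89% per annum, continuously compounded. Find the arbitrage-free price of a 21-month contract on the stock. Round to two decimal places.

¥554.90

PV(dividends) I = 3.68·e^(−0.0489·4/12) + 3.68·e^(−0.0489·13/12) + 3.68·e^(−0.0489·18/12)
I = 3.6205 + 3.4901 + 3.4197 = 10.5303
F = (S − I)·e^(rT) = (519.92 − 10.5303) · e^(0.0489·21/12)
= 509.3897 · e^0.085575 = 509.3897 × 1.089343 = ¥554.90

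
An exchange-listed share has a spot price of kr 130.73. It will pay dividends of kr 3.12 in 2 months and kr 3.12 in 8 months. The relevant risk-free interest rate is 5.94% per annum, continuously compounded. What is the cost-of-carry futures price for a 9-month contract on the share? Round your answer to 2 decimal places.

PV(dividends) I = 3.12·e^(−0.0594·2/12) + 3.12·e^(−0.0594·8/12)
I = 3.0893 + 2.9989 = 6.0882
F = (S − I)·e^(rT) = (130.73 − 6.0882) · e^(0.0594·9/12)
= 124.6418 · e^0.044550 = 124.6418 × 1.045557 = kr 130.32

kr 130.32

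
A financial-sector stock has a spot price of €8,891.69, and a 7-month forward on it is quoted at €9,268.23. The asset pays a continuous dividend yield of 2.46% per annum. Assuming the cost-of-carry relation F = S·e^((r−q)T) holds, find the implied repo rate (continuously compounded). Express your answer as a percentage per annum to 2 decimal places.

9.57%

From F = S·e^((r−q)T): (r − q) = ln(F/S)/T
ln(9268.23/8891.69) = ln(1.042347) = 0.041475
(r − q) = 0.041475 / (7/12) = 0.071100
r = ln(F/S)/T + q = 0.071100 + 0.0246 = 0.095700
r = 9.57%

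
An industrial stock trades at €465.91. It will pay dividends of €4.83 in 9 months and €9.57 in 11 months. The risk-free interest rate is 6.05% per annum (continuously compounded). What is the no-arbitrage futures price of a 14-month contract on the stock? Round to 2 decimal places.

€485.31

PV(dividends) I = 4.83·e^(−0.0605·9/12) + 9.57·e^(−0.0605·11/12)
I = 4.6157 + 9.0537 = 13.6694
F = (S − I)·e^(rT) = (465.91 − 13.6694) · e^(0.0605·14/12)
= 452.2406 · e^0.070583 = 452.2406 × 1.073134 = €485.31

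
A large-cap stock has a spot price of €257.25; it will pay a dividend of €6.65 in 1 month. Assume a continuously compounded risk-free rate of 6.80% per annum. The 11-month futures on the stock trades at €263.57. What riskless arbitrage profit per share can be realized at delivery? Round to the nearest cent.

€3.19 per share

PV(dividends) I = 6.65·e^(−0.0680·1/12) = 6.6124
Fair futures F* = (S − I)·e^(rT) = (257.25 − 6.6124)·e^0.062333 = 250.6376 × 1.064317 = 266.7579
Market €263.57 < fair 266.7579: forward underpriced → reverse cash-and-carry (short the stock, invest proceeds at r, pay the dividends, go long the forward).
Profit at T = |F_mkt − F*| = |263.57 − 266.7579| = €3.19 per share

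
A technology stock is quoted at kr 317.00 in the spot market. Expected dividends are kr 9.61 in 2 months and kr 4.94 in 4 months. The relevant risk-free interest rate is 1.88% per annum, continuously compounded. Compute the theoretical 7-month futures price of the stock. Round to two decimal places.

kr 305.85

PV(dividends) I = 9.61·e^(−0.0188·2/12) + 4.94·e^(−0.0188·4/12)
I = 9.5799 + 4.9091 = 14.4890
F = (S − I)·e^(rT) = (317.00 − 14.4890) · e^(0.0188·7/12)
= 302.5110 · e^0.010967 = 302.5110 × 1.011027 = kr 305.85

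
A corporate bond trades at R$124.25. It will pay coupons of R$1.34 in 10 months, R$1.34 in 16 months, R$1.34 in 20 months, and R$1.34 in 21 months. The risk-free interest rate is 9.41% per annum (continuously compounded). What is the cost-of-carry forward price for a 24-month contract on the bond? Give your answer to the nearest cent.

R$144.30

PV(coupons) I = 1.34·e^(−0.0941·10/12) + 1.34·e^(−0.0941·16/12) + 1.34·e^(−0.0941·20/12) + 1.34·e^(−0.0941·21/12)
I = 1.2389 + 1.1820 + 1.1455 + 1.1365 = 4.7029
F = (S − I)·e^(rT) = (124.25 − 4.7029) · e^(0.0941·24/12)
= 119.5471 · e^0.188200 = 119.5471 × 1.207075 = R$144.30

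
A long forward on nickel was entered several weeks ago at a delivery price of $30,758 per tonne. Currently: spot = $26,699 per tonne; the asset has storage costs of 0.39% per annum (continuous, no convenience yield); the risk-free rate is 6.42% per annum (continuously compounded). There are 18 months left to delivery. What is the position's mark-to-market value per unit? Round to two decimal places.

Current fair forward for the remaining 18 months: F = S·e^((r + u)·T), (r + u) = 0.0642 + 0.0039 = 0.0681
F = 26699 · e^(0.0681 × 18/12) = 26699 × 1.10754959 = 29570.4665
Value of long forward = (F − K)·e^(−rT) = (29570.4665 − 30758) · e^(−0.0642·18/12)
= -1187.5335 × 0.90819152 = -1078.51

-$1078.51 per tonne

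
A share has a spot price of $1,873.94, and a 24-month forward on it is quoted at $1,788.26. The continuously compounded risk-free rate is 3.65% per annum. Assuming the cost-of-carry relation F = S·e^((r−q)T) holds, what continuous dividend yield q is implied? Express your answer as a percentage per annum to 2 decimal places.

5.99%

From F = S·e^((r−q)T): (r − q) = ln(F/S)/T
ln(1788.26/1873.94) = ln(0.954278) = -0.046800
(r − q) = -0.046800 / (24/12) = -0.023400
q = r − ln(F/S)/T = 0.0365 + 0.023400 = 0.059900
q = 5.99%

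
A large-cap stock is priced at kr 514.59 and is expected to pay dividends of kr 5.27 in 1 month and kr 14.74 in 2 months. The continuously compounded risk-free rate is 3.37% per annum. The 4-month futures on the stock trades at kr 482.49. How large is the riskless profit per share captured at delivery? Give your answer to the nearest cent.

kr 17.78 per share

PV(dividends) I = 5.27·e^(−0.0337·1/12) + 14.74·e^(−0.0337·2/12) = 19.9127
Fair futures F* = (S − I)·e^(rT) = (514.59 − 19.9127)·e^0.011233 = 494.6773 × 1.011296 = 500.2652
Market kr 482.49 < fair 500.2652: forward underpriced → reverse cash-and-carry (short the stock, invest proceeds at r, pay the dividends, go long the forward).
Profit at T = |F_mkt − F*| = |482.49 − 500.2652| = kr 17.78 per share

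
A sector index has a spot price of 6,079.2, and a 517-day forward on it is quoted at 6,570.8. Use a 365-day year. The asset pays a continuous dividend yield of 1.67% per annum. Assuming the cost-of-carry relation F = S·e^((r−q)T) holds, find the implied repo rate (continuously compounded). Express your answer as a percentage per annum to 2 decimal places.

7.16%

From F = S·e^((r−q)T): (r − q) = ln(F/S)/T
ln(6570.8/6079.2) = ln(1.080866) = 0.077763
(r − q) = 0.077763 / (517/365) = 0.054900
r = ln(F/S)/T + q = 0.054900 + 0.0167 = 0.071600
r = 7.16%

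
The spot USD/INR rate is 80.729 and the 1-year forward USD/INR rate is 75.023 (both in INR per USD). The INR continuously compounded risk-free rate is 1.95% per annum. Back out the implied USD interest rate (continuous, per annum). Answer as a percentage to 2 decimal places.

9.28%

F = S·e^((r_INR − r_USD)T) ⇒ r_USD = r_INR − ln(F/S)/T
ln(75.023/80.729) = -0.073303; /(12/12) = -0.073303
r_USD = 0.0195 + 0.073303 = 0.092803
r_USD = 9.28%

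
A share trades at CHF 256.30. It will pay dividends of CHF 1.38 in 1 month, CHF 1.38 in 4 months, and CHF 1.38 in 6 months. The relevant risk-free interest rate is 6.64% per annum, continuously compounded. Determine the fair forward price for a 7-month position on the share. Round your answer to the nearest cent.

CHF 262.20

PV(dividends) I = 1.38·e^(−0.0664·1/12) + 1.38·e^(−0.0664·4/12) + 1.38·e^(−0.0664·6/12)
I = 1.3724 + 1.3498 + 1.3349 = 4.0571
F = (S − I)·e^(rT) = (256.30 − 4.0571) · e^(0.0664·7/12)
= 252.2429 · e^0.038733 = 252.2429 × 1.039493 = CHF 262.20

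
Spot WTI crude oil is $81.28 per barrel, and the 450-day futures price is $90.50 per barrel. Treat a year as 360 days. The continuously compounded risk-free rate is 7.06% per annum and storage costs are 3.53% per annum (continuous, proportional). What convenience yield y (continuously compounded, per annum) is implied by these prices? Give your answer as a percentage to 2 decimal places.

F = S·e^((r+u−y)T) ⇒ (r+u−y) = ln(F/S)/T
ln(90.50/81.28) = 0.107450; /T ⇒ 0.085960
y = r + u − ln(F/S)/T = 0.0706 + 0.0353 − 0.085960 = 0.019940
y = 1.99%

1.99%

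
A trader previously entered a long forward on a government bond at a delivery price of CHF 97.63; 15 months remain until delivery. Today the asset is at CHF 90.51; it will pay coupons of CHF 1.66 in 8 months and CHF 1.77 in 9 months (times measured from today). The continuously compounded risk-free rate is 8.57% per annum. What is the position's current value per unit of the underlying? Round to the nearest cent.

PV(remaining coupons) I = 1.66·e^(−0.0857·8/12) + 1.77·e^(−0.0857·9/12) = 3.2276
Current forward F = (S − I)·e^(rT) = (90.51 − 3.2276)·e^(0.0857·15/12) = 87.2824 × 1.113073 = 97.1517
Value (long) = (F − K)·e^(−rT) = (97.1517 − 97.63) × 0.898413 = -0.4297
Value = -CHF 0.43

-CHF 0.43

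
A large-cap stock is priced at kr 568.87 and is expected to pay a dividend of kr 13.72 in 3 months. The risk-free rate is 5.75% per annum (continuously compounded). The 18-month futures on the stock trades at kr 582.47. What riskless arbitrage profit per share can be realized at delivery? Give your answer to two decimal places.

PV(dividends) I = 13.72·e^(−0.0575·3/12) = 13.5242
Fair futures F* = (S − I)·e^(rT) = (568.87 − 13.5242)·e^0.086250 = 555.3458 × 1.090079 = 605.3708
Market kr 582.47 < fair 605.3708: forward underpriced → reverse cash-and-carry (short the stock, invest proceeds at r, pay the dividends, go long the forward).
Profit at T = |F_mkt − F*| = |582.47 − 605.3708| = kr 22.90 per share

kr 22.90 per share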